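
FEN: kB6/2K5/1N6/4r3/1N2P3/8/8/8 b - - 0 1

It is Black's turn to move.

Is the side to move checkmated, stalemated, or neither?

checkmate

Black to move; black king on a8.
In check: yes, from the white knight on b6.
King squares — a7: attacked by Bb8; b7: attacked by Kc7; b8: attacked by Kc7.
Legal moves for Black: none.
In check with no legal moves → checkmate.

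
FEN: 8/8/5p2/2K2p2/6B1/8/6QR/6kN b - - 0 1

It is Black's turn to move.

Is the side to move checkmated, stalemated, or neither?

Black to move; black king on g1.
In check: yes, from the white queen on g2.
King squares — f1: attacked by Qg2; h1: attacked by Qg2; f2: attacked by Nh1; g2: attacked by Rh2; h2: attacked by Qg2.
Legal moves for Black: none.
In check with no legal moves → checkmate.

checkmate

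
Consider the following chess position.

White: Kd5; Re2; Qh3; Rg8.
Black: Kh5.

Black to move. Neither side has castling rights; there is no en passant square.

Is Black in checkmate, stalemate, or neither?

checkmate

Black to move; black king on h5.
In check: yes, from the white queen on h3.
King squares — g4: attacked by Qh3; h4: attacked by Qh3; g5: attacked by Rg8; g6: attacked by Rg8; h6: attacked by Qh3.
Legal moves for Black: none.
In check with no legal moves → checkmate.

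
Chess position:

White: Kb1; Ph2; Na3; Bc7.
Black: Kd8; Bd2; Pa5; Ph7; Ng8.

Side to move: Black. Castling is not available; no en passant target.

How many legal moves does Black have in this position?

5

Black to move; king on d8.
In check: yes, from the white bishop on c7.
Legal moves: Ke8, Kc8, Ke7, Kd7, Kxc7.
Count: 5.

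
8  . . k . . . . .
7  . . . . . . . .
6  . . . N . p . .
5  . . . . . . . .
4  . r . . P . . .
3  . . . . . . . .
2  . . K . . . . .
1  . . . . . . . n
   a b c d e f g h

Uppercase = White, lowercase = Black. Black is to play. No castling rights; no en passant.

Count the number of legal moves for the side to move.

Black to move; king on c8.
In check: yes, from the white knight on d6.
Legal moves: Kd8, Kb8, Kd7, Kc7.
Count: 4.

4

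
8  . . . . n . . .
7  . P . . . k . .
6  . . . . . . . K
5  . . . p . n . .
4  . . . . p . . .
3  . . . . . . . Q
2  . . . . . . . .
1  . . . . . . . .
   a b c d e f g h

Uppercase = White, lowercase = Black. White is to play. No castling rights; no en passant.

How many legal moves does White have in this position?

4

White to move; king on h6.
In check: yes, from the black knight on f5.
Legal moves: Kh7, Kh5, Kg5, Qxf5+.
Count: 4.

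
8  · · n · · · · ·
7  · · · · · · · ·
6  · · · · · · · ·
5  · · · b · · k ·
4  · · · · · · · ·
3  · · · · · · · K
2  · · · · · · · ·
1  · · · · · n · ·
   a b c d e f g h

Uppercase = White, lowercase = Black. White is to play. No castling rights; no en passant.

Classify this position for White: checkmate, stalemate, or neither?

White to move; white king on h3.
In check: no.
King squares — g2: attacked by Bd5; h2: attacked by Nf1; g3: attacked by Nf1; g4: attacked by Kg5; h4: attacked by Kg5.
Legal moves for White: none.
Not in check and no legal moves → stalemate.

stalemate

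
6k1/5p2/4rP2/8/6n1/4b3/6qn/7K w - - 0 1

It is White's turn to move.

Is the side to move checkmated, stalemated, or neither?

White to move; white king on h1.
In check: yes, from the black queen on g2.
Legal moves for White: Kxg2.
White is in check but has 1 legal move → neither.

neither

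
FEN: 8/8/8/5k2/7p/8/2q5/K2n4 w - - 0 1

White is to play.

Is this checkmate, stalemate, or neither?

White to move; white king on a1.
In check: no.
King squares — b1: attacked by Qc2; a2: attacked by Qc2; b2: attacked by Nd1.
Legal moves for White: none.
Not in check and no legal moves → stalemate.

stalemate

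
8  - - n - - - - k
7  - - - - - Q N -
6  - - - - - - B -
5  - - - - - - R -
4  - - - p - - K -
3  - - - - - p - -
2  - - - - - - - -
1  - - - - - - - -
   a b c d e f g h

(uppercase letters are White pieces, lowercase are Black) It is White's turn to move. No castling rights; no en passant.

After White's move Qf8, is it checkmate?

yes

After Qf8: black king on h8; in check: yes, from the white queen on f8.
King squares — g7: attacked by Qf8; h7: attacked by Bg6; g8: attacked by Qf8.
Black has no legal moves → checkmate.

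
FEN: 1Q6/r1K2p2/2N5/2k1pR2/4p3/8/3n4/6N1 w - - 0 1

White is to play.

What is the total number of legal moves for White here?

White to move; king on c7.
In check: yes, from the black rook on a7.
Legal moves: Kd8, Kc8, Qb7, Qxa7+, Nxa7.
Count: 5.

5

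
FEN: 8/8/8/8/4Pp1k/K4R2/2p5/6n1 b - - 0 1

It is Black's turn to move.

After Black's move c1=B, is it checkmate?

After c1=B: white king on a3; in check: yes, from the black bishop on c1.
White has 4 legal replies: Kb4, Ka4, Kb3, Ka2.
In check but a legal move exists → not checkmate.

no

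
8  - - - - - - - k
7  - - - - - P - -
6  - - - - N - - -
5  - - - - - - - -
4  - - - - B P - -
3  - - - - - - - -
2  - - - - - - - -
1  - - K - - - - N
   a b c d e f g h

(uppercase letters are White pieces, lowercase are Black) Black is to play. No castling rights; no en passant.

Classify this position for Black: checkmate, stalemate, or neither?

Black to move; black king on h8.
In check: no.
King squares — g7: attacked by Ne6; h7: attacked by Be4; g8: attacked by Pf7.
Legal moves for Black: none.
Not in check and no legal moves → stalemate.

stalemate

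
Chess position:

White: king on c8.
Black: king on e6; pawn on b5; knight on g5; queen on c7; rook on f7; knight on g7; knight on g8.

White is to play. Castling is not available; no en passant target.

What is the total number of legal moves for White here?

0

White to move; king on c8.
In check: yes, from the black queen on c7.
Legal moves: none.
Count: 0.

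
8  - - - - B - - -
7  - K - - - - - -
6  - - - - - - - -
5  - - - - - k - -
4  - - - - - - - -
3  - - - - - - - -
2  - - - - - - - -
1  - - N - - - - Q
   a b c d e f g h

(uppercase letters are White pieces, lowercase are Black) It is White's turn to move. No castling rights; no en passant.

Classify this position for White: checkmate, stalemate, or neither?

neither

White to move; white king on b7.
In check: no.
Legal moves for White include: Bf7, Bd7+, Bg6+, Bc6, Bh5, Bb5, Ba4, Kc8, Kb8, Ka8, Kc7, Ka7, Kc6, Kb6, Ka6, Qh8, Qh7+, Qh6, ... (list truncated; more exist).
White has legal moves and is not in check → neither.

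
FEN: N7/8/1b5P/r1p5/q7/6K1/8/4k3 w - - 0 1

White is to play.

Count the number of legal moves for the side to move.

White to move; king on g3.
In check: no.
Legal moves: Nc7, Nxb6, Kh3, Kf3, Kh2, Kg2, h7.
Count: 7.

7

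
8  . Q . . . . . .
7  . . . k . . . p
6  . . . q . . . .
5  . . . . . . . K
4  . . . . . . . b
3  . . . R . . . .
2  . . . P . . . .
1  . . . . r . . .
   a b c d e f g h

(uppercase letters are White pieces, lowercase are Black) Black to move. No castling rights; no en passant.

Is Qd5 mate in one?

After Qd5: white king on h5; in check: yes, from the black queen on d5.
White has 5 legal replies: Kh6, Kxh4, Kg4, Qe5, Rxd5+.
In check but a legal move exists → not checkmate.

no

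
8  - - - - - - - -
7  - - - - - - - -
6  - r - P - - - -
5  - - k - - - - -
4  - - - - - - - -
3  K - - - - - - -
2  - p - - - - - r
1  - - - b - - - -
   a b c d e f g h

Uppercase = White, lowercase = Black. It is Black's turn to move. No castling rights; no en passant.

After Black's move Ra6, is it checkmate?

After Ra6: white king on a3; in check: yes, from the black rook on a6.
King squares — a2: attacked by Ra6; b2: attacked by Rh2; b3: attacked by Bd1; a4: attacked by Bd1; b4: attacked by Kc5.
White has no legal moves → checkmate.

yes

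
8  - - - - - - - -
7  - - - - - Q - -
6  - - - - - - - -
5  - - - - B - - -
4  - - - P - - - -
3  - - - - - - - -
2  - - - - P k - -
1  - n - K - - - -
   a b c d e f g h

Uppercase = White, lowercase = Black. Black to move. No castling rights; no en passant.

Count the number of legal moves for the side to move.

3

Black to move; king on f2.
In check: yes, from the white queen on f7.
Legal moves: Ke3, Kg2, Kg1.
Count: 3.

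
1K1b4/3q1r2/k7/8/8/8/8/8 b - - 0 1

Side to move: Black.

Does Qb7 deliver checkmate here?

yes

After Qb7: white king on b8; in check: yes, from the black queen on b7.
King squares — a7: attacked by Ka6; b7: attacked by Ka6; c7: attacked by Qb7; a8: attacked by Qb7; c8: attacked by Qb7.
White has no legal moves → checkmate.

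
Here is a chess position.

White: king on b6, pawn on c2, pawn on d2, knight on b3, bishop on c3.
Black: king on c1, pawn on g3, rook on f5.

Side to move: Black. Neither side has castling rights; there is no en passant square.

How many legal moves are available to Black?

Black to move; king on c1.
In check: yes, from the white knight on b3.
Legal moves: Kxc2, Kd1, Kb1.
Count: 3.

3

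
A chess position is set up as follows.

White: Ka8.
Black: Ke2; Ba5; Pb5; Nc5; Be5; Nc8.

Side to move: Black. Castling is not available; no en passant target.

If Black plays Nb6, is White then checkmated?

After Nb6: white king on a8; in check: yes, from the black knight on b6.
White has 1 legal reply: Ka7.
In check but a legal move exists → not checkmate.

no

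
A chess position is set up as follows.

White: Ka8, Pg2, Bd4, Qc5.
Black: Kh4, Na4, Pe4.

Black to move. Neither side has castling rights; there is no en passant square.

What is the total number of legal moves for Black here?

Black to move; king on h4.
In check: no.
Legal moves: Kg4, Kg3, Nb6+, Nxc5, Nc3, Nb2, e3.
Count: 7.

7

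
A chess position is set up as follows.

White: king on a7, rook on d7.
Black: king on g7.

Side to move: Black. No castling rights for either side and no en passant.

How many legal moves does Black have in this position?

Black to move; king on g7.
In check: yes, from the white rook on d7.
Legal moves: Kh8, Kg8, Kf8, Kh6, Kg6, Kf6.
Count: 6.

6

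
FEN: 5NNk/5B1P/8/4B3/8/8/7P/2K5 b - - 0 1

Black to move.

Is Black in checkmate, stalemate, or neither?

Black to move; black king on h8.
In check: yes, from the white bishop on e5.
King squares — g7: attacked by Be5; h7: attacked by Nf8; g8: attacked by Bf7.
Legal moves for Black: none.
In check with no legal moves → checkmate.

checkmate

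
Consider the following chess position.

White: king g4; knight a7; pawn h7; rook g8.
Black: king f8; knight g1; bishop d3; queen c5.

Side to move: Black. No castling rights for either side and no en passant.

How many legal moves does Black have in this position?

Black to move; king on f8.
In check: yes, from the white rook on g8.
Legal moves: Kf7, Ke7.
Count: 2.

2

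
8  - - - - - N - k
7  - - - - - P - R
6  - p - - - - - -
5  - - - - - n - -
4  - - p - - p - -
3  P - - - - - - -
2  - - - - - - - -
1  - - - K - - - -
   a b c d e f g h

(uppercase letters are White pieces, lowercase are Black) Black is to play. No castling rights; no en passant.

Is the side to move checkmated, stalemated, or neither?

Black to move; black king on h8.
In check: yes, from the white rook on h7.
King squares — g7: attacked by Rh7; h7: attacked by Nf8; g8: attacked by Pf7.
Legal moves for Black: none.
In check with no legal moves → checkmate.

checkmate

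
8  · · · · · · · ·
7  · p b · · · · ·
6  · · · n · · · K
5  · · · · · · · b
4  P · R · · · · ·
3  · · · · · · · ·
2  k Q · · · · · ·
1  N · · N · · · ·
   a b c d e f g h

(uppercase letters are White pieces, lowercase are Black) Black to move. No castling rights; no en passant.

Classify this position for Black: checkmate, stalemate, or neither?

checkmate

Black to move; black king on a2.
In check: yes, from the white queen on b2.
King squares — a1: attacked by Qb2; b1: attacked by Qb2; b2: attacked by Nd1; a3: attacked by Qb2; b3: attacked by Na1.
Legal moves for Black: none.
In check with no legal moves → checkmate.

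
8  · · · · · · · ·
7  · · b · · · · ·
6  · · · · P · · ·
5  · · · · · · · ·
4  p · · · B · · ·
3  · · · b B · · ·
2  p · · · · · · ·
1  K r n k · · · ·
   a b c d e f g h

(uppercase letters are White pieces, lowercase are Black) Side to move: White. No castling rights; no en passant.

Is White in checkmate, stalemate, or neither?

White to move; white king on a1.
In check: yes, from the black rook on b1.
King squares — b1: attacked by Pa2; a2: attacked by Nc1; b2: attacked by Rb1.
Legal moves for White: none.
In check with no legal moves → checkmate.

checkmate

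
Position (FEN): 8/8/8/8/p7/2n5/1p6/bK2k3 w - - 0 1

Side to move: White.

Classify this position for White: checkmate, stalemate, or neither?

White to move; white king on b1.
In check: yes, from the black knight on c3.
King squares — a1: attacked by Pb2; c1: attacked by Pb2; a2: attacked by Nc3; b2: attacked by Ba1; c2: available.
Legal moves for White: Kc2.
White is in check but has 1 legal move → neither.

neither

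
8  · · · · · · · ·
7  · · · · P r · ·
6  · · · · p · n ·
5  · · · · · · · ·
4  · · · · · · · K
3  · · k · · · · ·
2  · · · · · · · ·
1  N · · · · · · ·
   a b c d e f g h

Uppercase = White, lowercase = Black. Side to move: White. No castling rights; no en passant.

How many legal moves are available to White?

White to move; king on h4.
In check: yes, from the black knight on g6.
Legal moves: Kh5, Kg5, Kg4, Kh3, Kg3.
Count: 5.

5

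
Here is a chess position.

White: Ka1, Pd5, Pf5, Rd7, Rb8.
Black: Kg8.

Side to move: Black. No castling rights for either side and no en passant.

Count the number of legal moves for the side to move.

0

Black to move; king on g8.
In check: yes, from the white rook on b8.
Legal moves: none.
Count: 0.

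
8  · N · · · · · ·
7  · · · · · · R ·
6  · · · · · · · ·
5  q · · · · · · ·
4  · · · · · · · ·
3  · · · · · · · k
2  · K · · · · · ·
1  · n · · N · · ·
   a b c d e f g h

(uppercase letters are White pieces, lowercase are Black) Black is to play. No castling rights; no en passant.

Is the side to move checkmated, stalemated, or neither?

Black to move; black king on h3.
In check: no.
Legal moves for Black include: Qd8, Qa8, Qc7, Qa7, Qb6+, Qa6, Qh5, Qg5, Qf5, Qe5+, Qd5, Qc5, Qb5+, Qb4+, Qa4, Qc3+, Qa3+, Qd2+, ... (list truncated; more exist).
Black has legal moves and is not in check → neither.

neither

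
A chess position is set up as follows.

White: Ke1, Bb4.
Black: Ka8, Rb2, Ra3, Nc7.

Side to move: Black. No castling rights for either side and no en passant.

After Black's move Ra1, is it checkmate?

After Ra1: white king on e1; in check: yes, from the black rook on a1.
King squares — d1: attacked by Ra1; f1: attacked by Ra1; d2: attacked by Rb2; e2: attacked by Rb2; f2: attacked by Rb2.
White has no legal moves → checkmate.

yes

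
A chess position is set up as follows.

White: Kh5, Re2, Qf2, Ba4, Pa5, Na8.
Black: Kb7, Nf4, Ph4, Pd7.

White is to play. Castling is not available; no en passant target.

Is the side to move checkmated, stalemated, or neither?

neither

White to move; white king on h5.
In check: yes, from the black knight on f4.
Legal moves for White: Kh6, Kg5, Kxh4, Kg4, Qxf4.
White is in check but has 5 legal moves → neither.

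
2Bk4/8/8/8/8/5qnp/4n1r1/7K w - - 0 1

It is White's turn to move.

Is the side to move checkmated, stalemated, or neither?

checkmate

White to move; white king on h1.
In check: yes, from the black knight on g3.
King squares — g1: attacked by Ne2; g2: attacked by Qf3; h2: attacked by Rg2.
Legal moves for White: none.
In check with no legal moves → checkmate.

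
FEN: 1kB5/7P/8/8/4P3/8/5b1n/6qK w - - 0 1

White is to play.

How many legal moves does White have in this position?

0

White to move; king on h1.
In check: yes, from the black queen on g1.
Legal moves: none.
Count: 0.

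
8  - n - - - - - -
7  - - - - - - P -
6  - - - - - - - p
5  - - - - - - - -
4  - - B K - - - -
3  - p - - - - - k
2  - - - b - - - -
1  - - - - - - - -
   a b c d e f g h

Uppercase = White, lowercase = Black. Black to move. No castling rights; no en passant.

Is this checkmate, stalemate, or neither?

neither

Black to move; black king on h3.
In check: no.
Legal moves for Black: Nd7, Nc6+, Na6, Kh4, Kg4, Kg3, Kh2, Kg2, Bg5, Ba5, Bf4, Bb4, Be3+, Bc3+, Be1, Bc1, h5, b2.
Black has 18 legal moves and is not in check → neither.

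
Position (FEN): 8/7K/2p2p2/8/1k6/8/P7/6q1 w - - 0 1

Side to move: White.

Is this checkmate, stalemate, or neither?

neither

White to move; white king on h7.
In check: no.
Legal moves for White: Kh8, Kh6, a3+, a4.
White has 4 legal moves and is not in check → neither.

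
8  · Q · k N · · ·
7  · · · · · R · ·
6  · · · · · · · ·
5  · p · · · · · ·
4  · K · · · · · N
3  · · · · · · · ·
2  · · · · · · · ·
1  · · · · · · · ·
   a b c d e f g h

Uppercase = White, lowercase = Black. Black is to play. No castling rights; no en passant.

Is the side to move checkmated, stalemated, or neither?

Black to move; black king on d8.
In check: yes, from the white queen on b8.
King squares — c7: attacked by Rf7; d7: attacked by Rf7; e7: attacked by Rf7; c8: attacked by Qb8; e8: attacked by Qb8.
Legal moves for Black: none.
In check with no legal moves → checkmate.

checkmate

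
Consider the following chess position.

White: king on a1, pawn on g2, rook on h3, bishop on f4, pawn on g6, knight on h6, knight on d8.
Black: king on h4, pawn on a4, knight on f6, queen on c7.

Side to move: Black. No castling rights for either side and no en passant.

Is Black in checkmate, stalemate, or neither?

Black to move; black king on h4.
In check: yes, from the white rook on h3.
King squares — g3: attacked by Rh3; h3: attacked by Pg2; g4: attacked by Nh6; g5: attacked by Bf4; h5: attacked by Rh3.
Legal moves for Black: none.
In check with no legal moves → checkmate.

checkmate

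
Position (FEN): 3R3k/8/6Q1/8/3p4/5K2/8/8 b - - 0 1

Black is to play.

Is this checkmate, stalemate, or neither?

Black to move; black king on h8.
In check: yes, from the white rook on d8.
King squares — g7: attacked by Qg6; h7: attacked by Qg6; g8: attacked by Qg6.
Legal moves for Black: none.
In check with no legal moves → checkmate.

checkmate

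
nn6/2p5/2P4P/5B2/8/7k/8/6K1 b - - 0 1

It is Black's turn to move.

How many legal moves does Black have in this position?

2

Black to move; king on h3.
In check: yes, from the white bishop on f5.
Legal moves: Kh4, Kg3.
Count: 2.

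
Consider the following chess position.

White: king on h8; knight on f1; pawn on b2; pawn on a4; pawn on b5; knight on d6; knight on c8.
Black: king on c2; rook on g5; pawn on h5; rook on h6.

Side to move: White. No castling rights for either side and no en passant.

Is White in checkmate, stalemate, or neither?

checkmate

White to move; white king on h8.
In check: yes, from the black rook on h6.
King squares — g7: attacked by Rg5; h7: attacked by Rh6; g8: attacked by Rg5.
Legal moves for White: none.
In check with no legal moves → checkmate.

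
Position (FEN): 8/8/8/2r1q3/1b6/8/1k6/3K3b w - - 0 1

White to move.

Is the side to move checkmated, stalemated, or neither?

stalemate

White to move; white king on d1.
In check: no.
King squares — c1: attacked by Kb2; e1: attacked by Bb4; c2: attacked by Kb2; d2: attacked by Bb4; e2: attacked by Qe5.
Legal moves for White: none.
Not in check and no legal moves → stalemate.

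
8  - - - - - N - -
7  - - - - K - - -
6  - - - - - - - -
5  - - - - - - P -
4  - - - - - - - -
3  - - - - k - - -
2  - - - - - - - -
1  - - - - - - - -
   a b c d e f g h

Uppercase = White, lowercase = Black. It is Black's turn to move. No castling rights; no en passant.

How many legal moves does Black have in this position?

8

Black to move; king on e3.
In check: no.
Legal moves: Kf4, Ke4, Kd4, Kf3, Kd3, Kf2, Ke2, Kd2.
Count: 8.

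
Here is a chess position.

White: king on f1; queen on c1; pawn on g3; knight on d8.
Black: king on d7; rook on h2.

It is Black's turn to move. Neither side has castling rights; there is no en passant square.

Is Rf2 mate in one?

no

After Rf2: white king on f1; in check: yes, from the black rook on f2.
White has 3 legal replies: Kxf2, Kg1, Ke1.
In check but a legal move exists → not checkmate.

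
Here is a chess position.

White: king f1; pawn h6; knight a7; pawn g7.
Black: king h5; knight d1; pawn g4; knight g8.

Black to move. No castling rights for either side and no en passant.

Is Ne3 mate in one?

After Ne3: white king on f1; in check: yes, from the black knight on e3.
White has 4 legal replies: Kf2, Ke2, Kg1, Ke1.
In check but a legal move exists → not checkmate.

no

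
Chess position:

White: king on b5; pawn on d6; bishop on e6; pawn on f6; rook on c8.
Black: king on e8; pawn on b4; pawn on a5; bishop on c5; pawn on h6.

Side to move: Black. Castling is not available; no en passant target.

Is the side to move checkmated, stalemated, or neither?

checkmate

Black to move; black king on e8.
In check: yes, from the white rook on c8.
King squares — d7: attacked by Be6; e7: attacked by Pd6; f7: attacked by Be6; d8: attacked by Rc8; f8: attacked by Rc8.
Legal moves for Black: none.
In check with no legal moves → checkmate.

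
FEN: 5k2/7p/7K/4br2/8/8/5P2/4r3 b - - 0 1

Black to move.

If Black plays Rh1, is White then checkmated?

yes

After Rh1: white king on h6; in check: yes, from the black rook on h1.
King squares — g5: attacked by Rf5; h5: attacked by Rh1; g6: attacked by Ph7; g7: attacked by Be5; h7: attacked by Rh1.
White has no legal moves → checkmate.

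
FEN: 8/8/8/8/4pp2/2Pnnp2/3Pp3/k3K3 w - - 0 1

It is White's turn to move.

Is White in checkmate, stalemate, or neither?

White to move; white king on e1.
In check: yes, from the black knight on d3.
King squares — d1: attacked by Pe2; f1: attacked by Pe2; d2: own pawn; e2: attacked by Pf3; f2: attacked by Nd3.
Legal moves for White: none.
In check with no legal moves → checkmate.

checkmate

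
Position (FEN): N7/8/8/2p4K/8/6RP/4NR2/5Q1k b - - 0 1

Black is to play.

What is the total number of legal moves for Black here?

0

Black to move; king on h1.
In check: yes, from the white queen on f1.
Legal moves: none.
Count: 0.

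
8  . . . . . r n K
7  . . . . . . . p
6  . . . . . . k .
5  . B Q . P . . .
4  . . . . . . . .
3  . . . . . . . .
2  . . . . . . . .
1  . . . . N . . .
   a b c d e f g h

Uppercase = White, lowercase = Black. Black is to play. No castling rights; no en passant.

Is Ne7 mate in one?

After Ne7: white king on h8; in check: yes, from the black rook on f8.
King squares — g7: attacked by Kg6; h7: attacked by Kg6; g8: attacked by Ne7.
White has no legal moves → checkmate.

yes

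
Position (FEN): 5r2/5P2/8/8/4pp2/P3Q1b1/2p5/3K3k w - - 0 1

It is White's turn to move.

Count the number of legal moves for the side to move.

White to move; king on d1.
In check: yes, from the black pawn on c2.
Legal moves: Ke2, Kd2, Kxc2, Kc1.
Count: 4.

4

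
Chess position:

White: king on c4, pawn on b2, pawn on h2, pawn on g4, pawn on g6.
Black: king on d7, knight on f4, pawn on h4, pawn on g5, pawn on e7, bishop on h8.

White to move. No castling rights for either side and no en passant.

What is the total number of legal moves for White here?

White to move; king on c4.
In check: no.
Legal moves: Kc5, Kb5, Kb4, Kb3, g7, h3, b3, b4.
Count: 8.

8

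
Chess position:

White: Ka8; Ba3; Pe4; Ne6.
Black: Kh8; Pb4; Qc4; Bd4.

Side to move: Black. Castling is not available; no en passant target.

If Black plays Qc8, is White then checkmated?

yes

After Qc8: white king on a8; in check: yes, from the black queen on c8.
King squares — a7: attacked by Bd4; b7: attacked by Qc8; b8: attacked by Qc8.
White has no legal moves → checkmate.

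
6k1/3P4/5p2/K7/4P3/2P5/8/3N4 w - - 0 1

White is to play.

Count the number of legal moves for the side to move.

14

White to move; king on a5.
In check: no.
Legal moves: Kb6, Ka6, Kb5, Kb4, Ka4, Ne3, Nf2, Nb2, d8=Q+, d8=R+, d8=B, d8=N, e5, c4.
Count: 14.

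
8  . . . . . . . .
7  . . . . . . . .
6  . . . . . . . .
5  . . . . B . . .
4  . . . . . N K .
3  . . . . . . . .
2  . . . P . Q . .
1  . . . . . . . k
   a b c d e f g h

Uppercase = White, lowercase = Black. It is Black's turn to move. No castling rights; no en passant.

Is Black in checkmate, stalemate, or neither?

Black to move; black king on h1.
In check: no.
King squares — g1: attacked by Qf2; g2: attacked by Qf2; h2: attacked by Qf2.
Legal moves for Black: none.
Not in check and no legal moves → stalemate.

stalemate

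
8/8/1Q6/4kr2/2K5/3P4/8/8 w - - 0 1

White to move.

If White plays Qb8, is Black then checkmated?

no

After Qb8: black king on e5; in check: yes, from the white queen on b8.
Black has 2 legal replies: Kf6, Ke6.
In check but a legal move exists → not checkmate.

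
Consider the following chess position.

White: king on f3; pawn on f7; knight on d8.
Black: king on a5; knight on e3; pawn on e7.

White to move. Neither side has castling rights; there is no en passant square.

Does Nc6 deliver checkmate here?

no

After Nc6: black king on a5; in check: yes, from the white knight on c6.
Black has 4 legal replies: Kb6, Ka6, Kb5, Ka4.
In check but a legal move exists → not checkmate.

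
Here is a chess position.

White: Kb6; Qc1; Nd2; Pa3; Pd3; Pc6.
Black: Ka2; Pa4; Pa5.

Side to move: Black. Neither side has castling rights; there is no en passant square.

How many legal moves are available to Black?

0

Black to move; king on a2.
In check: no.
Legal moves: none.
Count: 0.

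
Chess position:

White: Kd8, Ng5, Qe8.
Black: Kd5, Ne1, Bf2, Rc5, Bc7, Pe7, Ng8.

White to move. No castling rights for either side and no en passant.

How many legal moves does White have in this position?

2

White to move; king on d8.
In check: yes, from the black bishop on c7.
Legal moves: Kc8, Kd7.
Count: 2.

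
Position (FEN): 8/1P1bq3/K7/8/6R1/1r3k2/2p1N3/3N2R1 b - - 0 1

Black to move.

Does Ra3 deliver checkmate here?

no

After Ra3: white king on a6; in check: yes, from the black rook on a3.
White has 2 legal replies: Kb6, Ra4.
In check but a legal move exists → not checkmate.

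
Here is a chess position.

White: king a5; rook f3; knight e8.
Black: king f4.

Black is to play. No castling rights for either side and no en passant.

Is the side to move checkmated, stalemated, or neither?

Black to move; black king on f4.
In check: yes, from the white rook on f3.
Legal moves for Black: Kg5, Ke5, Kg4, Ke4, Kxf3.
Black is in check but has 5 legal moves → neither.

neither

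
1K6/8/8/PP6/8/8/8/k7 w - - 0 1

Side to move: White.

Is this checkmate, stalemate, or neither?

White to move; white king on b8.
In check: no.
Legal moves for White: Kc8, Ka8, Kc7, Kb7, Ka7, b6, a6.
White has 7 legal moves and is not in check → neither.

neither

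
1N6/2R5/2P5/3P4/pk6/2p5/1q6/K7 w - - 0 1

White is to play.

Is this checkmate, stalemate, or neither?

White to move; white king on a1.
In check: yes, from the black queen on b2.
King squares — b1: attacked by Qb2; a2: attacked by Qb2; b2: attacked by Pc3.
Legal moves for White: none.
In check with no legal moves → checkmate.

checkmate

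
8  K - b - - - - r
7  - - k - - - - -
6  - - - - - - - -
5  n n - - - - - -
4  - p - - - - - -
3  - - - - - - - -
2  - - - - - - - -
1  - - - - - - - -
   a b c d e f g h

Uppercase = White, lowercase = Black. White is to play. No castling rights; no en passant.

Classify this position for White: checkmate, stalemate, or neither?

stalemate

White to move; white king on a8.
In check: no.
King squares — a7: attacked by Nb5; b7: attacked by Na5; b8: attacked by Kc7.
Legal moves for White: none.
Not in check and no legal moves → stalemate.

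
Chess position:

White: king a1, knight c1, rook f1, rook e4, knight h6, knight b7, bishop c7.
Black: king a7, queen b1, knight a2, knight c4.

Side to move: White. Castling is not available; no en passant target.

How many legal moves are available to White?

1

White to move; king on a1.
In check: yes, from the black queen on b1.
Legal moves: Kxb1.
Count: 1.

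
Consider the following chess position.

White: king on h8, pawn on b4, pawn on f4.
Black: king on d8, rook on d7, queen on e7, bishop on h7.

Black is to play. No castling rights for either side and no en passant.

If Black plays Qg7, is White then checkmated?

yes

After Qg7: white king on h8; in check: yes, from the black queen on g7.
King squares — g7: attacked by Rd7; h7: attacked by Qg7; g8: attacked by Qg7.
White has no legal moves → checkmate.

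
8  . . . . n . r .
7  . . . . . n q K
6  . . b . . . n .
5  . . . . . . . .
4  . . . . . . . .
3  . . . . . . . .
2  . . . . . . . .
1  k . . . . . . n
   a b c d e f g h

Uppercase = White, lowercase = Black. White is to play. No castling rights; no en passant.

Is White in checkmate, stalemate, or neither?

checkmate

White to move; white king on h7.
In check: yes, from the black queen on g7.
King squares — g6: attacked by Qg7; h6: attacked by Nf7; g7: attacked by Ne8; g8: attacked by Qg7; h8: attacked by Ng6.
Legal moves for White: none.
In check with no legal moves → checkmate.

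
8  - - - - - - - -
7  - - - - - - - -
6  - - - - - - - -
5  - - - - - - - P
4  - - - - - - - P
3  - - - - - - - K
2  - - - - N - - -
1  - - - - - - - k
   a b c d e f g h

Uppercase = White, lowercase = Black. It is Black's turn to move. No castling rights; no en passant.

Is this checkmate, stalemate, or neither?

Black to move; black king on h1.
In check: no.
King squares — g1: attacked by Ne2; g2: attacked by Kh3; h2: attacked by Kh3.
Legal moves for Black: none.
Not in check and no legal moves → stalemate.

stalemate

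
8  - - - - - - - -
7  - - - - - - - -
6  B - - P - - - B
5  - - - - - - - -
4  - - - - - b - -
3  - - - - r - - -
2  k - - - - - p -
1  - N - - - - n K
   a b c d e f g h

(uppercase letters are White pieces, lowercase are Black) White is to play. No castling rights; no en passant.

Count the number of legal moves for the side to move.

White to move; king on h1.
In check: yes, from the black pawn on g2.
Legal moves: Kxg2, Kxg1.
Count: 2.

2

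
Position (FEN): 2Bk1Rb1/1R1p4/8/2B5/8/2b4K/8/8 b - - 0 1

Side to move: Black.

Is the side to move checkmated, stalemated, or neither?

Black to move; black king on d8.
In check: yes, from the white rook on f8.
King squares — c7: attacked by Rb7; d7: own pawn; e7: attacked by Bc5; c8: attacked by Rf8; e8: attacked by Rf8.
Legal moves for Black: none.
In check with no legal moves → checkmate.

checkmate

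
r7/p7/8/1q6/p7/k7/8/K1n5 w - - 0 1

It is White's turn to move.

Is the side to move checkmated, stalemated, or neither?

stalemate

White to move; white king on a1.
In check: no.
King squares — b1: attacked by Qb5; a2: attacked by Nc1; b2: attacked by Ka3.
Legal moves for White: none.
Not in check and no legal moves → stalemate.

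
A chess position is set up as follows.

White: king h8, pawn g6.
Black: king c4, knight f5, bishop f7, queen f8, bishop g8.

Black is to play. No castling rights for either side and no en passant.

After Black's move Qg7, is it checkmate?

yes

After Qg7: white king on h8; in check: yes, from the black queen on g7.
King squares — g7: attacked by Nf5; h7: attacked by Qg7; g8: attacked by Bf7.
White has no legal moves → checkmate.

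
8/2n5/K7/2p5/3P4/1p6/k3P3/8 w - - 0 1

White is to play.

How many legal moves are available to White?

4

White to move; king on a6.
In check: yes, from the black knight on c7.
Legal moves: Kb7, Ka7, Kb6, Ka5.
Count: 4.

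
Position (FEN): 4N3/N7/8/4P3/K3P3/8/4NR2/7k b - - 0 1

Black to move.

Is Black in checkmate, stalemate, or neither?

Black to move; black king on h1.
In check: no.
King squares — g1: attacked by Ne2; g2: attacked by Rf2; h2: attacked by Rf2.
Legal moves for Black: none.
Not in check and no legal moves → stalemate.

stalemate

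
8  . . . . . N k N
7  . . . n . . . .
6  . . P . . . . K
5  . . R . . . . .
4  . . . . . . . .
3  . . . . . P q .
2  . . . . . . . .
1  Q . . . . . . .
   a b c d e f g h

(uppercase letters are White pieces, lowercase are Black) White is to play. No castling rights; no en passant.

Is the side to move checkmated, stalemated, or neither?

neither

White to move; white king on h6.
In check: no.
Legal moves for White include: Nf7, Nhg6, Nh7, Nxd7, Nfg6, Ne6, Kh5, Rh5, Rg5+, Rf5, Re5, Rd5, Rb5, Ra5, Rc4, Rc3, Rc2, Rc1, ... (list truncated; more exist).
White has legal moves and is not in check → neither.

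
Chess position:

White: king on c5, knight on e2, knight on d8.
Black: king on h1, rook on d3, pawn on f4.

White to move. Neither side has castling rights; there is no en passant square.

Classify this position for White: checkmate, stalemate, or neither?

White to move; white king on c5.
In check: no.
Legal moves for White: Nf7, Nb7, Ne6, Nc6, Kc6, Kb6, Kb5, Kc4, Kb4, Nxf4, Nd4, Ng3+, Nc3, Ng1, Nc1.
White has 15 legal moves and is not in check → neither.

neither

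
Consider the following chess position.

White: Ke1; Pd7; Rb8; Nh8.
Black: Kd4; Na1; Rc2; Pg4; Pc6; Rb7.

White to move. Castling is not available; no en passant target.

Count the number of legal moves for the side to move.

15

White to move; king on e1.
In check: no.
Legal moves: Nf7, Ng6, Rg8, Rf8, Re8, Rd8, Rc8, Ra8, Rxb7, Kf1, Kd1, d8=Q+, d8=R+, d8=B, d8=N.
Count: 15.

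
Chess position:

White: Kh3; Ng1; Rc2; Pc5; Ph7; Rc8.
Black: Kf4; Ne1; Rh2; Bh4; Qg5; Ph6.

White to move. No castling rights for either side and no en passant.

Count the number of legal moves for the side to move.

2

White to move; king on h3.
In check: yes, from the black rook on h2.
Legal moves: Kxh2, Rxh2.
Count: 2.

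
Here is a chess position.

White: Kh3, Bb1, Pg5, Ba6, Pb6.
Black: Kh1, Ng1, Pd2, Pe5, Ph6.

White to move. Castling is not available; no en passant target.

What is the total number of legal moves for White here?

White to move; king on h3.
In check: yes, from the black knight on g1.
Legal moves: Kh4, Kg4, Kg3.
Count: 3.

3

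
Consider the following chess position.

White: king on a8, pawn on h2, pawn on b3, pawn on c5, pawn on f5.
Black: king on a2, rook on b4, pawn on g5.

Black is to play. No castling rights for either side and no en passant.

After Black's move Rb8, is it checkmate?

no

After Rb8: white king on a8; in check: yes, from the black rook on b8.
White has 2 legal replies: Kxb8, Ka7.
In check but a legal move exists → not checkmate.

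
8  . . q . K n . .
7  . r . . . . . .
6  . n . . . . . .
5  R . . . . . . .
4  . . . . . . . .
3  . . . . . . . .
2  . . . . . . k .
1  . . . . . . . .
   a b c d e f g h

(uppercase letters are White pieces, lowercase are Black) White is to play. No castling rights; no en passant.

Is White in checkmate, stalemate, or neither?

checkmate

White to move; white king on e8.
In check: yes, from the black queen on c8.
King squares — d7: attacked by Nb6; e7: attacked by Rb7; f7: attacked by Rb7; d8: attacked by Qc8; f8: attacked by Qc8.
Legal moves for White: none.
In check with no legal moves → checkmate.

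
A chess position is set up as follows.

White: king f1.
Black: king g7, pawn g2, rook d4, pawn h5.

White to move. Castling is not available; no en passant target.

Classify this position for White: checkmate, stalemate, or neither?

White to move; white king on f1.
In check: yes, from the black pawn on g2.
King squares — e1: available; g1: available; e2: available; f2: available; g2: available.
Legal moves for White: Kxg2, Kf2, Ke2, Kg1, Ke1.
White is in check but has 5 legal moves → neither.

neither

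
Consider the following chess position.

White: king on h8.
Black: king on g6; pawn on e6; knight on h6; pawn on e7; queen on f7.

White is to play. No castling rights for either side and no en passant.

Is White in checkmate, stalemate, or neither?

White to move; white king on h8.
In check: no.
King squares — g7: attacked by Kg6; h7: attacked by Kg6; g8: attacked by Nh6.
Legal moves for White: none.
Not in check and no legal moves → stalemate.

stalemate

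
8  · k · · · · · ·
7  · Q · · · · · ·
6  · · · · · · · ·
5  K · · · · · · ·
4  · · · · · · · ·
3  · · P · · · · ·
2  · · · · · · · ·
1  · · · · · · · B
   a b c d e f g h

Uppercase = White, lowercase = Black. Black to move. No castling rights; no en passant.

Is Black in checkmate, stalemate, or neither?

Black to move; black king on b8.
In check: yes, from the white queen on b7.
King squares — a7: attacked by Qb7; b7: attacked by Bh1; c7: attacked by Qb7; a8: attacked by Qb7; c8: attacked by Qb7.
Legal moves for Black: none.
In check with no legal moves → checkmate.

checkmate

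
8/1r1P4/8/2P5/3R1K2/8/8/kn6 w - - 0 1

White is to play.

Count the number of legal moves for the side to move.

White to move; king on f4.
In check: no.
Legal moves: Kg5, Kf5, Ke5, Kg4, Ke4, Kg3, Kf3, Ke3, Rd6, Rd5, Re4, Rc4, Rb4, Ra4+, Rd3, Rd2, Rd1, d8=Q, d8=R, d8=B, d8=N, c6.
Count: 22.

22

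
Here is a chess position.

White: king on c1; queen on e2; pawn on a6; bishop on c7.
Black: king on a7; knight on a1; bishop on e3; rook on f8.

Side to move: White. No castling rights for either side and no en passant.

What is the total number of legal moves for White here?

White to move; king on c1.
In check: yes, from the black bishop on e3.
Legal moves: Kb2, Kd1, Kb1, Qxe3+, Qd2.
Count: 5.

5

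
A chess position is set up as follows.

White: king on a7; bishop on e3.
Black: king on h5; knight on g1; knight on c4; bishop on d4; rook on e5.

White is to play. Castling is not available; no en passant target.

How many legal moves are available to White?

5

White to move; king on a7.
In check: yes, from the black bishop on d4.
Legal moves: Kb8, Ka8, Kb7, Ka6, Bxd4.
Count: 5.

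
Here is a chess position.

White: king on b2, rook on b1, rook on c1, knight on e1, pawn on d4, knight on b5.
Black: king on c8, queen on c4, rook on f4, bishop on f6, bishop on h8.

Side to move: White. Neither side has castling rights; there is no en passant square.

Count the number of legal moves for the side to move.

16

White to move; king on b2.
In check: no.
Legal moves: Nc7, Na7+, Nd6+, Nc3, Na3, Ka3, Ka1, Nf3, Nd3, Ng2, Nc2, Rxc4+, Rc3, Rc2, Rd1, Ra1.
Count: 16.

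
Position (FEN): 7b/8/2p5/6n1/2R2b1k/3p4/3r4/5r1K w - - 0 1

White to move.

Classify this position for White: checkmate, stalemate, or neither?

White to move; white king on h1.
In check: yes, from the black rook on f1.
King squares — g1: attacked by Rf1; g2: attacked by Rd2; h2: attacked by Rd2.
Legal moves for White: none.
In check with no legal moves → checkmate.

checkmate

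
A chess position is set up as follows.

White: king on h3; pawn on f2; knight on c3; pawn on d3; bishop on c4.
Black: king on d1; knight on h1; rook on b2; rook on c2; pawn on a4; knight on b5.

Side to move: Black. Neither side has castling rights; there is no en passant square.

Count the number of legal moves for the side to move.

Black to move; king on d1.
In check: yes, from the white knight on c3.
Legal moves: Kd2, Ke1, Kc1, Nxc3, Rxc3.
Count: 5.

5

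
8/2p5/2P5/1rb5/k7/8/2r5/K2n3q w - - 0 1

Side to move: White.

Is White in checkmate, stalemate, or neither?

stalemate

White to move; white king on a1.
In check: no.
King squares — b1: attacked by Rb5; a2: attacked by Rc2; b2: attacked by Nd1.
Legal moves for White: none.
Not in check and no legal moves → stalemate.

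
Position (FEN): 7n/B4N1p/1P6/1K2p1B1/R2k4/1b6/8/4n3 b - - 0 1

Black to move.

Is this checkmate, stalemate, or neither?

Black to move; black king on d4.
In check: yes, from the white rook on a4.
King squares — c3: available; d3: available; e3: attacked by Bg5; c4: attacked by Ra4; e4: attacked by Ra4; c5: attacked by Kb5; d5: available; e5: own pawn.
Legal moves for Black: Kd5, Kd3, Kc3, Bc4+, Bxa4+.
Black is in check but has 5 legal moves → neither.

neither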